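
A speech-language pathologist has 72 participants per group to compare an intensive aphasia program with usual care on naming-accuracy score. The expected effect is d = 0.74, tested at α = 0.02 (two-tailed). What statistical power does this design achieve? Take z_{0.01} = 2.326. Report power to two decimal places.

For two equal groups, power = Φ(d·√(n/2) − z_{α/2}).
d·√(n/2) = 0.74 × √(72/2) = 0.74 × 6.000 = 4.440.
z_β = 4.440 − 2.326 = 2.114.
Power = Φ(2.114) = 0.983.

power ≈ 0.98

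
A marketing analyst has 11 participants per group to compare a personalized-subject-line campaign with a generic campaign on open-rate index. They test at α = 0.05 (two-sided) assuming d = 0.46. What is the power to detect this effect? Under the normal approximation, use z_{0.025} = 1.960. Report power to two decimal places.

power ≈ 0.19

For two equal groups, power = Φ(d·√(n/2) − z_{α/2}).
d·√(n/2) = 0.46 × √(11/2) = 0.46 × 2.345 = 1.079.
z_β = 1.079 − 1.960 = -0.881.
Power = Φ(-0.881) = 0.189.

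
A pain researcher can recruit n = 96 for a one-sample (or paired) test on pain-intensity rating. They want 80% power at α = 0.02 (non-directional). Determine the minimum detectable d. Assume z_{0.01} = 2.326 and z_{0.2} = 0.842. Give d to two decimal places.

d_min ≈ 0.32

For a single sample (or paired design) of n = 96: d_min = (z_{α/2} + z_β)/√n.
z-sum = 2.326 + 0.842 = 3.168.
d_min = 3.168 / √96 = 3.168 / 9.798 = 0.323.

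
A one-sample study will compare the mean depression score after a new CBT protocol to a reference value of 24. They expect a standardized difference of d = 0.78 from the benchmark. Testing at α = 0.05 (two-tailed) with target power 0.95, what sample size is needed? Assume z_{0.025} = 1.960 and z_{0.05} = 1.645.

For a one-sample test: n = ((z_{α/2} + z_β) / d)².
z_{α/2} + z_β = 1.960 + 1.645 = 3.605.
n = (3.605 / 0.78)² = 4.622² = 21.36.
Round up.

n = 22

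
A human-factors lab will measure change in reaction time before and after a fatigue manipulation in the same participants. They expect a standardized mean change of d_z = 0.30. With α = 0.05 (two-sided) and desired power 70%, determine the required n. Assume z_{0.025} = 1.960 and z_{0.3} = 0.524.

n = 69 pairs

For a paired (one-sample on differences) test: n = ((z_{α/2} + z_β) / d)².
z_{α/2} + z_β = 1.960 + 0.524 = 2.484.
n = (2.484 / 0.30)² = 8.280² = 68.56.
Round up.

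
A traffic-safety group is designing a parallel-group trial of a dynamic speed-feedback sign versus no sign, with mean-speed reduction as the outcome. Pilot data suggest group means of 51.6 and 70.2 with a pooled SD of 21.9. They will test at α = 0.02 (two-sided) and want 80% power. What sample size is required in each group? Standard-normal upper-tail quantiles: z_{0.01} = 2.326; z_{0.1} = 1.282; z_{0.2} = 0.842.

Cohen's d = |M₁ − M₂| / SD_pooled = |51.6 − 70.2| / 21.9 = 18.6 / 21.9 = 0.849.
For two independent groups with equal n: n = 2·((z_{α/2} + z_β) / d)².
z_{α/2} + z_β = 2.326 + 0.842 = 3.168.
n = 2 × (3.168 / 0.849)² = 2 × 3.731² = 2 × 13.92 = 27.8.
Round up to the next whole participant.

n = 28 per group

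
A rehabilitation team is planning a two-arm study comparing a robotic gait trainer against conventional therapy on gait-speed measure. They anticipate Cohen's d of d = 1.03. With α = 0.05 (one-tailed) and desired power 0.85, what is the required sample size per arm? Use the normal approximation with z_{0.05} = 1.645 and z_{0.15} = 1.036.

n = 14 per group

For two independent groups with equal n: n = 2·((z_{α} + z_β) / d)².
z_{α} + z_β = 1.645 + 1.036 = 2.681.
n = 2 × (2.681 / 1.03)² = 2 × 2.603² = 2 × 6.78 = 13.6.
Round up to the next whole participant.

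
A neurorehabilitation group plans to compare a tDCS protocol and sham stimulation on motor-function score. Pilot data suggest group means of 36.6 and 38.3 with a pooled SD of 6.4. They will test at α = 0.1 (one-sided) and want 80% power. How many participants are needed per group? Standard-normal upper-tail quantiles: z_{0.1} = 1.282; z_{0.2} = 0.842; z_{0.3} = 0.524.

Cohen's d = |M₁ − M₂| / SD_pooled = |36.6 − 38.3| / 6.4 = 1.7 / 6.4 = 0.266.
For two independent groups with equal n: n = 2·((z_{α} + z_β) / d)².
z_{α} + z_β = 1.282 + 0.842 = 2.124.
n = 2 × (2.124 / 0.266)² = 2 × 7.985² = 2 × 63.76 = 127.5.
Round up to the next whole participant.

n = 128 per group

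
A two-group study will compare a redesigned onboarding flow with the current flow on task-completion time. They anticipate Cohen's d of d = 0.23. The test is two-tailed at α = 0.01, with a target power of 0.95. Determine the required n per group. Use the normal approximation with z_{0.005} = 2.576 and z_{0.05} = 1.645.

n = 674 per group

For two independent groups with equal n: n = 2·((z_{α/2} + z_β) / d)².
z_{α/2} + z_β = 2.576 + 1.645 = 4.221.
n = 2 × (4.221 / 0.23)² = 2 × 18.352² = 2 × 336.80 = 673.6.
Round up to the next whole participant.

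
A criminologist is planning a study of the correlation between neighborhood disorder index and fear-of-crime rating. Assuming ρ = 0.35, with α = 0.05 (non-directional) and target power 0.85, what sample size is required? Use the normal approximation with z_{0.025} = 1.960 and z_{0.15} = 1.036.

Fisher's z: C = ½·ln((1+r)/(1−r)) = ½·ln(2.0769) = 0.3654.
n = ((z_{α/2} + z_β)/C)² + 3.
(1.960 + 1.036) / 0.3654 = 2.996 / 0.3654 = 8.199.
n = 8.199² + 3 = 67.23 + 3 = 70.2.
Round up.

n = 71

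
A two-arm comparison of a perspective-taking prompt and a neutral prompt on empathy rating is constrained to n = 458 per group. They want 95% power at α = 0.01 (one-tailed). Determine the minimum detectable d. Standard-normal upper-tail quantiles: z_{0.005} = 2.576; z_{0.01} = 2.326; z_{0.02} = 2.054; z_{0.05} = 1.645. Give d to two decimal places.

For two independent groups of n = 458 each: d_min = (z_{α} + z_β)·√(2/n).
z-sum = 2.326 + 1.645 = 3.971.
d_min = 3.971 × √(2/458) = 3.971 × 0.0661 = 0.262.

d_min ≈ 0.26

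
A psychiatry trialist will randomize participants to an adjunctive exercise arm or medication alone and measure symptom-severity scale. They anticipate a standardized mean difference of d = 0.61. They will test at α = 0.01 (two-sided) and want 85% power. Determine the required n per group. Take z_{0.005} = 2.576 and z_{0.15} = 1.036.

n = 71 per group

For two independent groups with equal n: n = 2·((z_{α/2} + z_β) / d)².
z_{α/2} + z_β = 2.576 + 1.036 = 3.612.
n = 2 × (3.612 / 0.61)² = 2 × 5.921² = 2 × 35.06 = 70.1.
Round up to the next whole participant.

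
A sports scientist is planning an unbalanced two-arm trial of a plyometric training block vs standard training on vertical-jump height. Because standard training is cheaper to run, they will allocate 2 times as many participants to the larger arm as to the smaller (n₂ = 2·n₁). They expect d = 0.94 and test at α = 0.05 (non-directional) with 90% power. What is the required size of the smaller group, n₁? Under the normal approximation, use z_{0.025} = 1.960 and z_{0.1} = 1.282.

With allocation ratio k = n₂/n₁ = 2, Var(x̄₁−x̄₂) = σ²(1/n₁ + 1/(k·n₁)) = σ²·(k+1)/(k·n₁).
So n₁ = (1 + 1/k)·((z_{α/2} + z_β)/d)² = 1.500 × (3.242/0.94)².
n₁ = 1.500 × 11.90 = 17.8.
Round up: n₁ = 18, giving n₂ = 2 × 18 = 36.

n₁ = 18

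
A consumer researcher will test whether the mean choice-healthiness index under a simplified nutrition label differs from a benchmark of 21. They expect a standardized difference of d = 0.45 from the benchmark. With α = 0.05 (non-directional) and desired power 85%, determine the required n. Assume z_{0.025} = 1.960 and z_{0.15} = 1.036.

For a one-sample test: n = ((z_{α/2} + z_β) / d)².
z_{α/2} + z_β = 1.960 + 1.036 = 2.996.
n = (2.996 / 0.45)² = 6.658² = 44.33.
Round up.

n = 45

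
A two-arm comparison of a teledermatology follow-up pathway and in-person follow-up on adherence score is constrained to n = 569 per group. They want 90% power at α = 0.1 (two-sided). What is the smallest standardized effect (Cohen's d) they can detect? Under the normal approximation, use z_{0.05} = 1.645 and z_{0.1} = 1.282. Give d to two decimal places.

For two independent groups of n = 569 each: d_min = (z_{α/2} + z_β)·√(2/n).
z-sum = 1.645 + 1.282 = 2.927.
d_min = 2.927 × √(2/569) = 2.927 × 0.0593 = 0.174.

d_min ≈ 0.17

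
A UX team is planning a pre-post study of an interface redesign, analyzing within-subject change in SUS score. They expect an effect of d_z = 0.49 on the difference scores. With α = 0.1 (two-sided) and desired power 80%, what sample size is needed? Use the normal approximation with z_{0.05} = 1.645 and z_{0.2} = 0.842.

For a paired (one-sample on differences) test: n = ((z_{α/2} + z_β) / d)².
z_{α/2} + z_β = 1.645 + 0.842 = 2.487.
n = (2.487 / 0.49)² = 5.076² = 25.76.
Round up.

n = 26 pairs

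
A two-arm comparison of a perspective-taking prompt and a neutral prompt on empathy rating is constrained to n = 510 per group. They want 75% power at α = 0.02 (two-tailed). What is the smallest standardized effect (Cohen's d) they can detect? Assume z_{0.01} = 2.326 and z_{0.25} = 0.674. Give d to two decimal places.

d_min ≈ 0.19

For two independent groups of n = 510 each: d_min = (z_{α/2} + z_β)·√(2/n).
z-sum = 2.326 + 0.674 = 3.000.
d_min = 3.000 × √(2/510) = 3.000 × 0.0626 = 0.188.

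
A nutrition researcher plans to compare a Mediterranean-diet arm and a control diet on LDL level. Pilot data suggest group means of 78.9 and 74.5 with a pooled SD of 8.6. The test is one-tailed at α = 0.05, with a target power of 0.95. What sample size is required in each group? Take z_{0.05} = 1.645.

n = 83 per group

Cohen's d = |M₁ − M₂| / SD_pooled = |78.9 − 74.5| / 8.6 = 4.4 / 8.6 = 0.512.
For two independent groups with equal n: n = 2·((z_{α} + z_β) / d)².
z_{α} + z_β = 1.645 + 1.645 = 3.290.
n = 2 × (3.290 / 0.512)² = 2 × 6.426² = 2 × 41.29 = 82.6.
Round up to the next whole participant.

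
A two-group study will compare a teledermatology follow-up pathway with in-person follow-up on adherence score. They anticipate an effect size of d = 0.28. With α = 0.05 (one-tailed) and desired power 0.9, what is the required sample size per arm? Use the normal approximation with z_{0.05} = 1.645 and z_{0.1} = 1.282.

For two independent groups with equal n: n = 2·((z_{α} + z_β) / d)².
z_{α} + z_β = 1.645 + 1.282 = 2.927.
n = 2 × (2.927 / 0.28)² = 2 × 10.454² = 2 × 109.28 = 218.6.
Round up to the next whole participant.

n = 219 per group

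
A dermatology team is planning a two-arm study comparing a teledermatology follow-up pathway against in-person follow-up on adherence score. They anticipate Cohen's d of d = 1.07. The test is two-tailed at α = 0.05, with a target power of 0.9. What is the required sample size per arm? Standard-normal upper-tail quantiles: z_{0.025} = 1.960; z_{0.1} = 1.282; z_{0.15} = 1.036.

n = 19 per group

For two independent groups with equal n: n = 2·((z_{α/2} + z_β) / d)².
z_{α/2} + z_β = 1.960 + 1.282 = 3.242.
n = 2 × (3.242 / 1.07)² = 2 × 3.030² = 2 × 9.18 = 18.4.
Round up to the next whole participant.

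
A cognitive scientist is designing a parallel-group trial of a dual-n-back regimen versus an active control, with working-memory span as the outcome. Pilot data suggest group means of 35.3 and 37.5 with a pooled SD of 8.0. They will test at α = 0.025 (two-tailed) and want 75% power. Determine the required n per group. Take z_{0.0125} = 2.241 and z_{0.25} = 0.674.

n = 225 per group

Cohen's d = |M₁ − M₂| / SD_pooled = |35.3 − 37.5| / 8.0 = 2.2 / 8.0 = 0.275.
For two independent groups with equal n: n = 2·((z_{α/2} + z_β) / d)².
z_{α/2} + z_β = 2.241 + 0.674 = 2.915.
n = 2 × (2.915 / 0.275)² = 2 × 10.600² = 2 × 112.36 = 224.7.
Round up to the next whole participant.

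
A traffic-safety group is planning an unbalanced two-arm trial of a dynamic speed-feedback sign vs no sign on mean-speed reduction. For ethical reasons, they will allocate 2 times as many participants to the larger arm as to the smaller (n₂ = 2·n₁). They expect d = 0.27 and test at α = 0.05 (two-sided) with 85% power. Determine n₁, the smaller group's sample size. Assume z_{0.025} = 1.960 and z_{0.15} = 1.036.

n₁ = 185

With allocation ratio k = n₂/n₁ = 2, Var(x̄₁−x̄₂) = σ²(1/n₁ + 1/(k·n₁)) = σ²·(k+1)/(k·n₁).
So n₁ = (1 + 1/k)·((z_{α/2} + z_β)/d)² = 1.500 × (2.996/0.27)².
n₁ = 1.500 × 123.13 = 184.7.
Round up: n₁ = 185, giving n₂ = 2 × 185 = 370.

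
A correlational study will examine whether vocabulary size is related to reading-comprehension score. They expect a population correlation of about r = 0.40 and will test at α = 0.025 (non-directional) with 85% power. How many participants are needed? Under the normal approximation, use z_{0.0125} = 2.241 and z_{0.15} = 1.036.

Fisher's z: C = ½·ln((1+r)/(1−r)) = ½·ln(2.3333) = 0.4236.
n = ((z_{α/2} + z_β)/C)² + 3.
(2.241 + 1.036) / 0.4236 = 3.277 / 0.4236 = 7.736.
n = 7.736² + 3 = 59.85 + 3 = 62.8.
Round up.

n = 63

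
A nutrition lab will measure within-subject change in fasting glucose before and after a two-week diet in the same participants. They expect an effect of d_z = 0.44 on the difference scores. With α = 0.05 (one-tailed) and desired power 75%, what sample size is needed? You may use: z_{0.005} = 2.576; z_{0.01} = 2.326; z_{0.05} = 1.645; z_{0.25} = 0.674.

For a paired (one-sample on differences) test: n = ((z_{α} + z_β) / d)².
z_{α} + z_β = 1.645 + 0.674 = 2.319.
n = (2.319 / 0.44)² = 5.270² = 27.78.
Round up.

n = 28 pairs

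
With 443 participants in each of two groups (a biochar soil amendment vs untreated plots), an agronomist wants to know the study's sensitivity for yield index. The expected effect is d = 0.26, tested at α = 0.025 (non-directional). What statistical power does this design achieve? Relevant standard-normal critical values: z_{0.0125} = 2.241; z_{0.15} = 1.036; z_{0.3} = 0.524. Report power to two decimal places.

For two equal groups, power = Φ(d·√(n/2) − z_{α/2}).
d·√(n/2) = 0.26 × √(443/2) = 0.26 × 14.883 = 3.870.
z_β = 3.870 − 2.241 = 1.629.
Power = Φ(1.629) = 0.948.

power ≈ 0.95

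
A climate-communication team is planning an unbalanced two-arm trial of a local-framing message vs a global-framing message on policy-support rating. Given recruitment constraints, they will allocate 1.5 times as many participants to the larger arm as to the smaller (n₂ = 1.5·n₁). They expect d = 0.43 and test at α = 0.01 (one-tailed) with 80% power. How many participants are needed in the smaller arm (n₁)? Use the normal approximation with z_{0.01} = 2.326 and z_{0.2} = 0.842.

With allocation ratio k = n₂/n₁ = 1.5, Var(x̄₁−x̄₂) = σ²(1/n₁ + 1/(k·n₁)) = σ²·(k+1)/(k·n₁).
So n₁ = (1 + 1/k)·((z_{α} + z_β)/d)² = 1.667 × (3.168/0.43)².
n₁ = 1.667 × 54.28 = 90.5.
Round up: n₁ = 91, giving n₂ = ⌈1.5 × 91⌉ = ⌈136.5⌉ = 137.

n₁ = 91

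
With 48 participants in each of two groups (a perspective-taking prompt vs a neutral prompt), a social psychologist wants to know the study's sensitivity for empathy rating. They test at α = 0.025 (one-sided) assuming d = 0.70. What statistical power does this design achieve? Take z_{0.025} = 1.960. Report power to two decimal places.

For two equal groups, power = Φ(d·√(n/2) − z_{α}).
d·√(n/2) = 0.70 × √(48/2) = 0.70 × 4.899 = 3.429.
z_β = 3.429 − 1.960 = 1.469.
Power = Φ(1.469) = 0.929.

power ≈ 0.93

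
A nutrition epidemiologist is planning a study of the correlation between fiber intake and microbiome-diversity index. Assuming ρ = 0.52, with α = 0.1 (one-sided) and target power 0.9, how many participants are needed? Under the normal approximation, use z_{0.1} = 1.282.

n = 23

Fisher's z: C = ½·ln((1+r)/(1−r)) = ½·ln(3.1667) = 0.5763.
n = ((z_{α} + z_β)/C)² + 3.
(1.282 + 1.282) / 0.5763 = 2.564 / 0.5763 = 4.449.
n = 4.449² + 3 = 19.79 + 3 = 22.8.
Round up.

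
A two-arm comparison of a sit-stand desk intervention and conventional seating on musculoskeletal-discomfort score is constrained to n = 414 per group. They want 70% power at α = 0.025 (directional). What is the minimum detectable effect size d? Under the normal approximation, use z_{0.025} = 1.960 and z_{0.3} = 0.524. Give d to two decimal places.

d_min ≈ 0.17

For two independent groups of n = 414 each: d_min = (z_{α} + z_β)·√(2/n).
z-sum = 1.960 + 0.524 = 2.484.
d_min = 2.484 × √(2/414) = 2.484 × 0.0695 = 0.173.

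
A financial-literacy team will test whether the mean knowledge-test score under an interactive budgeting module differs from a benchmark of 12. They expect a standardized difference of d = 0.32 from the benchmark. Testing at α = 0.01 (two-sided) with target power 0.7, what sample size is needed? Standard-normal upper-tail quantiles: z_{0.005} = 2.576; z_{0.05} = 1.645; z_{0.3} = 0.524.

n = 94

For a one-sample test: n = ((z_{α/2} + z_β) / d)².
z_{α/2} + z_β = 2.576 + 0.524 = 3.100.
n = (3.100 / 0.32)² = 9.688² = 93.85.
Round up.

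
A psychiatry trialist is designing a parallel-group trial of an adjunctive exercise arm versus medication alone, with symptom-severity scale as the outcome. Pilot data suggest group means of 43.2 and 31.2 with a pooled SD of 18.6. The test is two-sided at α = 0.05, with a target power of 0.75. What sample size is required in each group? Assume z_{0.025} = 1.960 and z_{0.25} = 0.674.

Cohen's d = |M₁ − M₂| / SD_pooled = |43.2 − 31.2| / 18.6 = 12.0 / 18.6 = 0.645.
For two independent groups with equal n: n = 2·((z_{α/2} + z_β) / d)².
z_{α/2} + z_β = 1.960 + 0.674 = 2.634.
n = 2 × (2.634 / 0.645)² = 2 × 4.084² = 2 × 16.68 = 33.4.
Round up to the next whole participant.

n = 34 per group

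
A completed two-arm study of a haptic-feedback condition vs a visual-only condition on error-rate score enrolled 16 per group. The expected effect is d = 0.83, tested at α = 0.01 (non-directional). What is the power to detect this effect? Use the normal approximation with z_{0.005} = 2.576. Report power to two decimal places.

For two equal groups, power = Φ(d·√(n/2) − z_{α/2}).
d·√(n/2) = 0.83 × √(16/2) = 0.83 × 2.828 = 2.348.
z_β = 2.348 − 2.576 = -0.228.
Power = Φ(-0.228) = 0.410.

power ≈ 0.41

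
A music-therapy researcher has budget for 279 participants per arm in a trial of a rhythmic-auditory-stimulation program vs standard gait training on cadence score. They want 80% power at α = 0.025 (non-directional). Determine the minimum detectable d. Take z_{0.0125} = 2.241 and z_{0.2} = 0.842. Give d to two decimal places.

For two independent groups of n = 279 each: d_min = (z_{α/2} + z_β)·√(2/n).
z-sum = 2.241 + 0.842 = 3.083.
d_min = 3.083 × √(2/279) = 3.083 × 0.0847 = 0.261.

d_min ≈ 0.26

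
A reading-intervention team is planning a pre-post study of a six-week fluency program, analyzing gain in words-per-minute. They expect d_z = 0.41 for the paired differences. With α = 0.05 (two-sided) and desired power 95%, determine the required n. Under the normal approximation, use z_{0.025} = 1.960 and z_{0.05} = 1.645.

For a paired (one-sample on differences) test: n = ((z_{α/2} + z_β) / d)².
z_{α/2} + z_β = 1.960 + 1.645 = 3.605.
n = (3.605 / 0.41)² = 8.793² = 77.31.
Round up.

n = 78 pairs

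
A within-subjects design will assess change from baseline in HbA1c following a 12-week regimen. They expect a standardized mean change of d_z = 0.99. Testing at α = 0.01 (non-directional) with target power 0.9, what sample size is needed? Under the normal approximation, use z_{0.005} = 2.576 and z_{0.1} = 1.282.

For a paired (one-sample on differences) test: n = ((z_{α/2} + z_β) / d)².
z_{α/2} + z_β = 2.576 + 1.282 = 3.858.
n = (3.858 / 0.99)² = 3.897² = 15.19.
Round up.

n = 16 pairs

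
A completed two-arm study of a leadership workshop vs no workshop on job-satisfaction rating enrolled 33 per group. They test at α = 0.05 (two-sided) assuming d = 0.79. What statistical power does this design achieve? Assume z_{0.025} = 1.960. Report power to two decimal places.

power ≈ 0.89

For two equal groups, power = Φ(d·√(n/2) − z_{α/2}).
d·√(n/2) = 0.79 × √(33/2) = 0.79 × 4.062 = 3.209.
z_β = 3.209 − 1.960 = 1.249.
Power = Φ(1.249) = 0.894.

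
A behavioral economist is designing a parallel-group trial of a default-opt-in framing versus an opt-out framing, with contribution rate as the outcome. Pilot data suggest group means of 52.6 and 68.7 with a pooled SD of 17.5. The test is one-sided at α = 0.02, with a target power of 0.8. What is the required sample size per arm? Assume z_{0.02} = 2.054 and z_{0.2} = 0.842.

Cohen's d = |M₁ − M₂| / SD_pooled = |52.6 − 68.7| / 17.5 = 16.1 / 17.5 = 0.920.
For two independent groups with equal n: n = 2·((z_{α} + z_β) / d)².
z_{α} + z_β = 2.054 + 0.842 = 2.896.
n = 2 × (2.896 / 0.920)² = 2 × 3.148² = 2 × 9.91 = 19.8.
Round up to the next whole participant.

n = 20 per group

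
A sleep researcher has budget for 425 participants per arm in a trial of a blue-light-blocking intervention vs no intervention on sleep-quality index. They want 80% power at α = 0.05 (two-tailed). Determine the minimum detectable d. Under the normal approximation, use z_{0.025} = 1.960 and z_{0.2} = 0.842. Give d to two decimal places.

For two independent groups of n = 425 each: d_min = (z_{α/2} + z_β)·√(2/n).
z-sum = 1.960 + 0.842 = 2.802.
d_min = 2.802 × √(2/425) = 2.802 × 0.0686 = 0.192.

d_min ≈ 0.19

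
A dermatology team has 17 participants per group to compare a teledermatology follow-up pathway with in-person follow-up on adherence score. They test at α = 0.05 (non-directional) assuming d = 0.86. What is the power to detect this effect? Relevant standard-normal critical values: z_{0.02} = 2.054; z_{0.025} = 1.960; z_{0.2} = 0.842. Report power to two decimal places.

power ≈ 0.71

For two equal groups, power = Φ(d·√(n/2) − z_{α/2}).
d·√(n/2) = 0.86 × √(17/2) = 0.86 × 2.915 = 2.507.
z_β = 2.507 − 1.960 = 0.547.
Power = Φ(0.547) = 0.708.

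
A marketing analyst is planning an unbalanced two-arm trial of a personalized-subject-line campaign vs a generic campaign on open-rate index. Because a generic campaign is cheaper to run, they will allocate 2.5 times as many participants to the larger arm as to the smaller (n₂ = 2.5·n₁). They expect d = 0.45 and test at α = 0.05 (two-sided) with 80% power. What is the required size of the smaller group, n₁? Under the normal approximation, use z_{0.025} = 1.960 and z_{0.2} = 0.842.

n₁ = 55

With allocation ratio k = n₂/n₁ = 2.5, Var(x̄₁−x̄₂) = σ²(1/n₁ + 1/(k·n₁)) = σ²·(k+1)/(k·n₁).
So n₁ = (1 + 1/k)·((z_{α/2} + z_β)/d)² = 1.400 × (2.802/0.45)².
n₁ = 1.400 × 38.77 = 54.3.
Round up: n₁ = 55, giving n₂ = ⌈2.5 × 55⌉ = ⌈137.5⌉ = 138.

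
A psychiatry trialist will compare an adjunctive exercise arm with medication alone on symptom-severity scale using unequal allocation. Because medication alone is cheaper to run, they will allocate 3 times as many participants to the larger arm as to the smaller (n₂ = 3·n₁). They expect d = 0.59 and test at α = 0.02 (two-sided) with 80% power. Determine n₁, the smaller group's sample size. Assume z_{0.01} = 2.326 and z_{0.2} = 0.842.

With allocation ratio k = n₂/n₁ = 3, Var(x̄₁−x̄₂) = σ²(1/n₁ + 1/(k·n₁)) = σ²·(k+1)/(k·n₁).
So n₁ = (1 + 1/k)·((z_{α/2} + z_β)/d)² = 1.333 × (3.168/0.59)².
n₁ = 1.333 × 28.83 = 38.4.
Round up: n₁ = 39, giving n₂ = 3 × 39 = 117.

n₁ = 39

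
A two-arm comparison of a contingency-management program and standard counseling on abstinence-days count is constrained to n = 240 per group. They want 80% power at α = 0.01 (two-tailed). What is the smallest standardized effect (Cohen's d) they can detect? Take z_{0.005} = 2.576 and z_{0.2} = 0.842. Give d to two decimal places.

d_min ≈ 0.31

For two independent groups of n = 240 each: d_min = (z_{α/2} + z_β)·√(2/n).
z-sum = 2.576 + 0.842 = 3.418.
d_min = 3.418 × √(2/240) = 3.418 × 0.0913 = 0.312.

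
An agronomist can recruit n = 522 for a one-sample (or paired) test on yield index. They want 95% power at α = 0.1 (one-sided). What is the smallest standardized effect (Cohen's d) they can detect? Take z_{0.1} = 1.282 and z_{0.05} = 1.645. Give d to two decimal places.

d_min ≈ 0.13

For a single sample (or paired design) of n = 522: d_min = (z_{α} + z_β)/√n.
z-sum = 1.282 + 1.645 = 2.927.
d_min = 2.927 / √522 = 2.927 / 22.847 = 0.128.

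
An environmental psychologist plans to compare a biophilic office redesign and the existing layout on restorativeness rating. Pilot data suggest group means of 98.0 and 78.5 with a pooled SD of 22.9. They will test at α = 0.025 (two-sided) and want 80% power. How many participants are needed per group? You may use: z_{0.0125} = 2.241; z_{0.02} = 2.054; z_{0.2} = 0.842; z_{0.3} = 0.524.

Cohen's d = |M₁ − M₂| / SD_pooled = |98.0 − 78.5| / 22.9 = 19.5 / 22.9 = 0.852.
For two independent groups with equal n: n = 2·((z_{α/2} + z_β) / d)².
z_{α/2} + z_β = 2.241 + 0.842 = 3.083.
n = 2 × (3.083 / 0.852)² = 2 × 3.619² = 2 × 13.09 = 26.2.
Round up to the next whole participant.

n = 27 per group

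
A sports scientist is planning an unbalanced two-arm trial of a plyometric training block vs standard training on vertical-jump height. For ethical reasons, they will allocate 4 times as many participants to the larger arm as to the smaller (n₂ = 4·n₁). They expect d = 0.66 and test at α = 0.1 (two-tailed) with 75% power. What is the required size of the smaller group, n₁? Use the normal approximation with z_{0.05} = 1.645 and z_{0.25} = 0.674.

n₁ = 16

With allocation ratio k = n₂/n₁ = 4, Var(x̄₁−x̄₂) = σ²(1/n₁ + 1/(k·n₁)) = σ²·(k+1)/(k·n₁).
So n₁ = (1 + 1/k)·((z_{α/2} + z_β)/d)² = 1.250 × (2.319/0.66)².
n₁ = 1.250 × 12.35 = 15.4.
Round up: n₁ = 16, giving n₂ = 4 × 16 = 64.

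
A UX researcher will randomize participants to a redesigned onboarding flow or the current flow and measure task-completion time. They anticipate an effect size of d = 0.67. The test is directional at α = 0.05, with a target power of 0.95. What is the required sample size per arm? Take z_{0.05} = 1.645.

n = 49 per group

For two independent groups with equal n: n = 2·((z_{α} + z_β) / d)².
z_{α} + z_β = 1.645 + 1.645 = 3.290.
n = 2 × (3.290 / 0.67)² = 2 × 4.910² = 2 × 24.11 = 48.2.
Round up to the next whole participant.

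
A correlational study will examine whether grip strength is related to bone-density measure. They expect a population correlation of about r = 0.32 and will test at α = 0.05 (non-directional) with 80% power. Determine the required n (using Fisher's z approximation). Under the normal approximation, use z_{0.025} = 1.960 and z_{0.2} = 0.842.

n = 75

Fisher's z: C = ½·ln((1+r)/(1−r)) = ½·ln(1.9412) = 0.3316.
n = ((z_{α/2} + z_β)/C)² + 3.
(1.960 + 0.842) / 0.3316 = 2.802 / 0.3316 = 8.450.
n = 8.450² + 3 = 71.40 + 3 = 74.4.
Round up.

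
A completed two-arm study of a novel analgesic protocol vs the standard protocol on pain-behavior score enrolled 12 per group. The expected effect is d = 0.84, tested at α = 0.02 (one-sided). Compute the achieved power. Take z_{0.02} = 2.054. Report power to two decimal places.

For two equal groups, power = Φ(d·√(n/2) − z_{α}).
d·√(n/2) = 0.84 × √(12/2) = 0.84 × 2.449 = 2.058.
z_β = 2.058 − 2.054 = 0.004.
Power = Φ(0.004) = 0.501.

power ≈ 0.50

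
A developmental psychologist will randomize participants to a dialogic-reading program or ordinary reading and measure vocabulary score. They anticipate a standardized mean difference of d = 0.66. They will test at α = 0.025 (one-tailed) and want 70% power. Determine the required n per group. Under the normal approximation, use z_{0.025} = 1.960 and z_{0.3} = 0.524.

n = 29 per group

For two independent groups with equal n: n = 2·((z_{α} + z_β) / d)².
z_{α} + z_β = 1.960 + 0.524 = 2.484.
n = 2 × (2.484 / 0.66)² = 2 × 3.764² = 2 × 14.16 = 28.3.
Round up to the next whole participant.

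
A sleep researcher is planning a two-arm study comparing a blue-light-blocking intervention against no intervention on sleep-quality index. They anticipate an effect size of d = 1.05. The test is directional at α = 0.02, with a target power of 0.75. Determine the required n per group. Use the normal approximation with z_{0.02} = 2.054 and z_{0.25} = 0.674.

n = 14 per group

For two independent groups with equal n: n = 2·((z_{α} + z_β) / d)².
z_{α} + z_β = 2.054 + 0.674 = 2.728.
n = 2 × (2.728 / 1.05)² = 2 × 2.598² = 2 × 6.75 = 13.5.
Round up to the next whole participant.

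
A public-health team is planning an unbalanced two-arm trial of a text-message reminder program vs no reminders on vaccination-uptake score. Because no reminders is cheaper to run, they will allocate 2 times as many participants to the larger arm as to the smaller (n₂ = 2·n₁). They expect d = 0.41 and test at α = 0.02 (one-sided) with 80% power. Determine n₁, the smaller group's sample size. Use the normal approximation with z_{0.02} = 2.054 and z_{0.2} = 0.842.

With allocation ratio k = n₂/n₁ = 2, Var(x̄₁−x̄₂) = σ²(1/n₁ + 1/(k·n₁)) = σ²·(k+1)/(k·n₁).
So n₁ = (1 + 1/k)·((z_{α} + z_β)/d)² = 1.500 × (2.896/0.41)².
n₁ = 1.500 × 49.89 = 74.8.
Round up: n₁ = 75, giving n₂ = 2 × 75 = 150.

n₁ = 75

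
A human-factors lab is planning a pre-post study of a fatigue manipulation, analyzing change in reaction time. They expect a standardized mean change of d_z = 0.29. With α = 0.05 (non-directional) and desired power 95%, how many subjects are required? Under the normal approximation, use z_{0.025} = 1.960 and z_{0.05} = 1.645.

For a paired (one-sample on differences) test: n = ((z_{α/2} + z_β) / d)².
z_{α/2} + z_β = 1.960 + 1.645 = 3.605.
n = (3.605 / 0.29)² = 12.431² = 154.53.
Round up.

n = 155 pairs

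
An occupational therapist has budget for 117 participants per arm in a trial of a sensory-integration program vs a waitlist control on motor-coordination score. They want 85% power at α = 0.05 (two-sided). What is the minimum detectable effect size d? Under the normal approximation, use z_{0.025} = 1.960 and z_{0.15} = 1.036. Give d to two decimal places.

d_min ≈ 0.39

For two independent groups of n = 117 each: d_min = (z_{α/2} + z_β)·√(2/n).
z-sum = 1.960 + 1.036 = 2.996.
d_min = 2.996 × √(2/117) = 2.996 × 0.1307 = 0.392.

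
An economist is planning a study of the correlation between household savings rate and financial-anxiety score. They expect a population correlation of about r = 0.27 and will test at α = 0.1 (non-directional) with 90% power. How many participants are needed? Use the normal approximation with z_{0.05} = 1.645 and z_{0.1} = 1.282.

Fisher's z: C = ½·ln((1+r)/(1−r)) = ½·ln(1.7397) = 0.2769.
n = ((z_{α/2} + z_β)/C)² + 3.
(1.645 + 1.282) / 0.2769 = 2.927 / 0.2769 = 10.571.
n = 10.571² + 3 = 111.74 + 3 = 114.7.
Round up.

n = 115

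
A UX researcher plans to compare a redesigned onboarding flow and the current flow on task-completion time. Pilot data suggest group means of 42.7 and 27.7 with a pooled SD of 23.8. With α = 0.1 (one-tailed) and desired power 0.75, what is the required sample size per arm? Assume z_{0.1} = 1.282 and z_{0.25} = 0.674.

Cohen's d = |M₁ − M₂| / SD_pooled = |42.7 − 27.7| / 23.8 = 15.0 / 23.8 = 0.630.
For two independent groups with equal n: n = 2·((z_{α} + z_β) / d)².
z_{α} + z_β = 1.282 + 0.674 = 1.956.
n = 2 × (1.956 / 0.630)² = 2 × 3.105² = 2 × 9.64 = 19.3.
Round up to the next whole participant.

n = 20 per group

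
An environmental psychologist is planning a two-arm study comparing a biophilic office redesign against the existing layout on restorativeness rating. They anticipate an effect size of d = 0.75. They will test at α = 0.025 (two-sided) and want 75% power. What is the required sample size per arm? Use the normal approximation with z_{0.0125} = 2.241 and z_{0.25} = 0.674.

For two independent groups with equal n: n = 2·((z_{α/2} + z_β) / d)².
z_{α/2} + z_β = 2.241 + 0.674 = 2.915.
n = 2 × (2.915 / 0.75)² = 2 × 3.887² = 2 × 15.11 = 30.2.
Round up to the next whole participant.

n = 31 per group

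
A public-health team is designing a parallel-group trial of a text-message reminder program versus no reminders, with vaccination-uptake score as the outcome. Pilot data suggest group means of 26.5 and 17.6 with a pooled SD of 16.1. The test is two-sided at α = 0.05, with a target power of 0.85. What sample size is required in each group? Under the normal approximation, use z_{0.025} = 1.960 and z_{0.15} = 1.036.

Cohen's d = |M₁ − M₂| / SD_pooled = |26.5 − 17.6| / 16.1 = 8.9 / 16.1 = 0.553.
For two independent groups with equal n: n = 2·((z_{α/2} + z_β) / d)².
z_{α/2} + z_β = 1.960 + 1.036 = 2.996.
n = 2 × (2.996 / 0.553)² = 2 × 5.418² = 2 × 29.35 = 58.7.
Round up to the next whole participant.

n = 59 per group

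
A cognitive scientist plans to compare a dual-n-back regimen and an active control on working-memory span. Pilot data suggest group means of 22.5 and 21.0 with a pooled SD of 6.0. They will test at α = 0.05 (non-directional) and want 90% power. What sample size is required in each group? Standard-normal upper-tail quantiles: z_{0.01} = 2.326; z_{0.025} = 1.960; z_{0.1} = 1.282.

n = 337 per group

Cohen's d = |M₁ − M₂| / SD_pooled = |22.5 − 21.0| / 6.0 = 1.5 / 6.0 = 0.250.
For two independent groups with equal n: n = 2·((z_{α/2} + z_β) / d)².
z_{α/2} + z_β = 1.960 + 1.282 = 3.242.
n = 2 × (3.242 / 0.250)² = 2 × 12.968² = 2 × 168.17 = 336.3.
Round up to the next whole participant.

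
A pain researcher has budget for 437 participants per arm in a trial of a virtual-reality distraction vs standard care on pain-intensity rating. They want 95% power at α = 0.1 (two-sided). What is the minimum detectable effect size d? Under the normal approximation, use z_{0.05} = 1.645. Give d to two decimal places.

For two independent groups of n = 437 each: d_min = (z_{α/2} + z_β)·√(2/n).
z-sum = 1.645 + 1.645 = 3.290.
d_min = 3.290 × √(2/437) = 3.290 × 0.0677 = 0.223.

d_min ≈ 0.22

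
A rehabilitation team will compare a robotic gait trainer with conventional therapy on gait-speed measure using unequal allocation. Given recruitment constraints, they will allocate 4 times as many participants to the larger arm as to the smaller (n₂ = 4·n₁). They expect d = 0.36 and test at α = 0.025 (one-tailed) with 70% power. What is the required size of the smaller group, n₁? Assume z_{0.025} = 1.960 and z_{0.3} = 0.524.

With allocation ratio k = n₂/n₁ = 4, Var(x̄₁−x̄₂) = σ²(1/n₁ + 1/(k·n₁)) = σ²·(k+1)/(k·n₁).
So n₁ = (1 + 1/k)·((z_{α} + z_β)/d)² = 1.250 × (2.484/0.36)².
n₁ = 1.250 × 47.61 = 59.5.
Round up: n₁ = 60, giving n₂ = 4 × 60 = 240.

n₁ = 60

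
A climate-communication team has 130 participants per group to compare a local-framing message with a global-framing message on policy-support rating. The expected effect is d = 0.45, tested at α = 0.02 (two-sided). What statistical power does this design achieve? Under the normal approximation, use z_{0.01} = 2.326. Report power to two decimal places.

power ≈ 0.90

For two equal groups, power = Φ(d·√(n/2) − z_{α/2}).
d·√(n/2) = 0.45 × √(130/2) = 0.45 × 8.062 = 3.628.
z_β = 3.628 − 2.326 = 1.302.
Power = Φ(1.302) = 0.904.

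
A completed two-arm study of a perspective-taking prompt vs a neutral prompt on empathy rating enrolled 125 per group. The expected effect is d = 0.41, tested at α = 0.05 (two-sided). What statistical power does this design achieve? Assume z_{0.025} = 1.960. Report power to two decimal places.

power ≈ 0.90

For two equal groups, power = Φ(d·√(n/2) − z_{α/2}).
d·√(n/2) = 0.41 × √(125/2) = 0.41 × 7.906 = 3.241.
z_β = 3.241 − 1.960 = 1.281.
Power = Φ(1.281) = 0.900.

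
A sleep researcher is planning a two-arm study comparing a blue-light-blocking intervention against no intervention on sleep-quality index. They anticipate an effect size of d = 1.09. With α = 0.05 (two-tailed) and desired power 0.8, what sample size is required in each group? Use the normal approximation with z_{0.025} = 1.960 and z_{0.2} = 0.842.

For two independent groups with equal n: n = 2·((z_{α/2} + z_β) / d)².
z_{α/2} + z_β = 1.960 + 0.842 = 2.802.
n = 2 × (2.802 / 1.09)² = 2 × 2.571² = 2 × 6.61 = 13.2.
Round up to the next whole participant.

n = 14 per group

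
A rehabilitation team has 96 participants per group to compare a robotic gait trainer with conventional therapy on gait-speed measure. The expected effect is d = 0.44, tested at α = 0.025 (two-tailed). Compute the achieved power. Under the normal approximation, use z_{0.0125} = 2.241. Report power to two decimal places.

power ≈ 0.79

For two equal groups, power = Φ(d·√(n/2) − z_{α/2}).
d·√(n/2) = 0.44 × √(96/2) = 0.44 × 6.928 = 3.048.
z_β = 3.048 − 2.241 = 0.807.
Power = Φ(0.807) = 0.790.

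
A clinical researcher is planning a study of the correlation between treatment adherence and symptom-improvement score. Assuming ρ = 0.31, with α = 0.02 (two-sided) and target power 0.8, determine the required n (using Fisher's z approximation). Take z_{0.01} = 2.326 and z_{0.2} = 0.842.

n = 101

Fisher's z: C = ½·ln((1+r)/(1−r)) = ½·ln(1.8986) = 0.3205.
n = ((z_{α/2} + z_β)/C)² + 3.
(2.326 + 0.842) / 0.3205 = 3.168 / 0.3205 = 9.885.
n = 9.885² + 3 = 97.70 + 3 = 100.7.
Round up.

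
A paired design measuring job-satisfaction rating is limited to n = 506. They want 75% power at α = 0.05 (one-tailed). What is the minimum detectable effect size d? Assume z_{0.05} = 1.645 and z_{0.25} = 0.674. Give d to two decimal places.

d_min ≈ 0.10

For a single sample (or paired design) of n = 506: d_min = (z_{α} + z_β)/√n.
z-sum = 1.645 + 0.674 = 2.319.
d_min = 2.319 / √506 = 2.319 / 22.494 = 0.103.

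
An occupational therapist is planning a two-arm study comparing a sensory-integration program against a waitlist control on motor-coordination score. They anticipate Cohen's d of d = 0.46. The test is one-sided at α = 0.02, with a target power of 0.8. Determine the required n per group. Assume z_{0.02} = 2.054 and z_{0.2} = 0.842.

n = 80 per group

For two independent groups with equal n: n = 2·((z_{α} + z_β) / d)².
z_{α} + z_β = 2.054 + 0.842 = 2.896.
n = 2 × (2.896 / 0.46)² = 2 × 6.296² = 2 × 39.64 = 79.3.
Round up to the next whole participant.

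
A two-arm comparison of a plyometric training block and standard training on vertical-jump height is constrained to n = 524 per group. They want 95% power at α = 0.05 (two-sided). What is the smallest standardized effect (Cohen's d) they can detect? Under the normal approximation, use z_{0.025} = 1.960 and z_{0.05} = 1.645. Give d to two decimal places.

For two independent groups of n = 524 each: d_min = (z_{α/2} + z_β)·√(2/n).
z-sum = 1.960 + 1.645 = 3.605.
d_min = 3.605 × √(2/524) = 3.605 × 0.0618 = 0.223.

d_min ≈ 0.22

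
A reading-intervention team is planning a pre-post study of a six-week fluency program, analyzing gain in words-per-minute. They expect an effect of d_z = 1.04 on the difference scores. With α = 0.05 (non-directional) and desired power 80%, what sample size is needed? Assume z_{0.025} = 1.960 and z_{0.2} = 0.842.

n = 8 pairs

For a paired (one-sample on differences) test: n = ((z_{α/2} + z_β) / d)².
z_{α/2} + z_β = 1.960 + 0.842 = 2.802.
n = (2.802 / 1.04)² = 2.694² = 7.26.
Round up.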